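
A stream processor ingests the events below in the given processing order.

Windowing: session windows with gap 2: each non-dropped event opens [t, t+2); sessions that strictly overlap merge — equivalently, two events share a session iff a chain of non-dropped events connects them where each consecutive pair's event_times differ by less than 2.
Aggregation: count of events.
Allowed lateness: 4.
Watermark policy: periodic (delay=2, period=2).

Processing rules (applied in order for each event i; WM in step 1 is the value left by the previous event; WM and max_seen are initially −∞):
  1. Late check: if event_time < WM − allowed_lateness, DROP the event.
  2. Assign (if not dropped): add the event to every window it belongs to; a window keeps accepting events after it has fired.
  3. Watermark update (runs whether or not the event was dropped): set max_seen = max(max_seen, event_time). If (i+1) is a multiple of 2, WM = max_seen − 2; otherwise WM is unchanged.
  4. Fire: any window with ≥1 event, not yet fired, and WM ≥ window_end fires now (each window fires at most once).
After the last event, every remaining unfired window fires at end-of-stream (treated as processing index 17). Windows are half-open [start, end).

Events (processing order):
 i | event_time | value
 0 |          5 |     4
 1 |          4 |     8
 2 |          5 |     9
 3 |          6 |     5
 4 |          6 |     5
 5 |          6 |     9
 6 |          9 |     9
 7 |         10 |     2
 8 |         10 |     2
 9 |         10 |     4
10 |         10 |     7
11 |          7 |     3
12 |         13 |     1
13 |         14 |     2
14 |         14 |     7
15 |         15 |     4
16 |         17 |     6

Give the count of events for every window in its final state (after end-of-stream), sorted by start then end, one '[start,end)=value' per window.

[4,9)=7 [9,12)=5 [13,17)=4 [17,19)=1

i=0 t=5 v=4: → [5,7); WM=−∞
i=1 t=4 v=8: → [4,7); WM=3
i=2 t=5 v=9: → [4,7); WM=3
i=3 t=6 v=5: → [4,8); WM=4
i=4 t=6 v=5: → [4,8); WM=4
i=5 t=6 v=9: → [4,8); WM=4
i=6 t=9 v=9: → [9,11); WM=4
i=7 t=10 v=2: → [9,12); WM=8
i=8 t=10 v=2: → [9,12); WM=8
i=9 t=10 v=4: → [9,12); WM=8
i=10 t=10 v=7: → [9,12); WM=8
i=11 t=7 v=3: → [4,9); WM=8
i=12 t=13 v=1: → [13,15); WM=8
i=13 t=14 v=2: → [13,16); WM=12
i=14 t=14 v=7: → [13,16); WM=12
i=15 t=15 v=4: → [13,17); WM=13
i=16 t=17 v=6: → [17,19); WM=13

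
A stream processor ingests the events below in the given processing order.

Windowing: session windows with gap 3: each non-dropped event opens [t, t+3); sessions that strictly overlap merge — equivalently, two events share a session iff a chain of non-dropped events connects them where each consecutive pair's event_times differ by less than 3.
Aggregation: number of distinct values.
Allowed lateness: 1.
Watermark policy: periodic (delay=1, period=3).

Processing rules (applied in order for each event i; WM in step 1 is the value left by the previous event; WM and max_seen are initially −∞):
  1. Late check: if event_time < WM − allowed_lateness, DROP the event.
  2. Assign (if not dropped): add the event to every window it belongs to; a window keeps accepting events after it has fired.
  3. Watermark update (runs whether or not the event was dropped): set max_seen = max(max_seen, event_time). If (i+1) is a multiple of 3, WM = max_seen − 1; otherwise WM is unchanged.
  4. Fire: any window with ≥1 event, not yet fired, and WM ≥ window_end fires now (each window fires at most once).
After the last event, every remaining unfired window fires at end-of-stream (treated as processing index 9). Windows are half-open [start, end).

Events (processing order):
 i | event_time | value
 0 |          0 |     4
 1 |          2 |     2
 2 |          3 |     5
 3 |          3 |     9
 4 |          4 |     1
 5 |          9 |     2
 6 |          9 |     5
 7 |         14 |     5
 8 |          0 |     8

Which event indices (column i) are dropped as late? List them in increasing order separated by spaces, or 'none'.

8

i=0 t=0 v=4: → [0,3); WM=−∞
i=1 t=2 v=2: → [0,5); WM=−∞
i=2 t=3 v=5: → [0,6); WM=2
i=3 t=3 v=9: → [0,6); WM=2
i=4 t=4 v=1: → [0,7); WM=2
i=5 t=9 v=2: → [9,12); WM=8
i=6 t=9 v=5: → [9,12); WM=8
i=7 t=14 v=5: → [14,17); WM=8
i=8 t=0 v=8: DROP (t<8-1); WM=13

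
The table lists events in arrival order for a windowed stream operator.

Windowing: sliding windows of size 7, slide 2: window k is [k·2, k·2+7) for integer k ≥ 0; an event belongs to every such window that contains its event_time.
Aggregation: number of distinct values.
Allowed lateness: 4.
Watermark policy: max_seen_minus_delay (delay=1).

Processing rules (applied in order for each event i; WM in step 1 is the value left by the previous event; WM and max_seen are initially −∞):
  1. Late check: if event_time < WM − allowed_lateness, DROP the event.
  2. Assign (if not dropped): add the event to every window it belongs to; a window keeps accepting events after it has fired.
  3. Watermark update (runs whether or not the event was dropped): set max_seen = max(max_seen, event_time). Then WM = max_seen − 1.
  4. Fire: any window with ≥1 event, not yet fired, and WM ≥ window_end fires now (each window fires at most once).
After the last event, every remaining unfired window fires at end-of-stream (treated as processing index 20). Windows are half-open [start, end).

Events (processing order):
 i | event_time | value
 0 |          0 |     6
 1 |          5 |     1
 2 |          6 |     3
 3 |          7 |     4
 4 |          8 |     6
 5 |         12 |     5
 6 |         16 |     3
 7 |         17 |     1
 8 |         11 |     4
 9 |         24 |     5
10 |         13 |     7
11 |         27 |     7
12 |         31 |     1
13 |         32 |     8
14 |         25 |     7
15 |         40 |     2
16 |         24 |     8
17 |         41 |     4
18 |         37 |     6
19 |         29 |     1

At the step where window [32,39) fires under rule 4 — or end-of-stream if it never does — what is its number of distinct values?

i=0 t=0 v=6: → [0,7); WM=-1
i=1 t=5 v=1: → [4,11),[2,9),[0,7); WM=4
i=2 t=6 v=3: → [6,13),[4,11),[2,9),[0,7); WM=5
i=3 t=7 v=4: → [6,13),[4,11),[2,9); WM=6
i=4 t=8 v=6: → [8,15),[6,13),[4,11),[2,9); WM=7; [0,7) fires=3
i=5 t=12 v=5: → [12,19),[10,17),[8,15),[6,13); WM=11; [2,9) fires=4 [4,11) fires=4
i=6 t=16 v=3: → [16,23),[14,21),[12,19),[10,17); WM=15; [6,13) fires=4 [8,15) fires=2
i=7 t=17 v=1: → [16,23),[14,21),[12,19); WM=16
i=8 t=11 v=4: DROP (t<16-4); WM=16
i=9 t=24 v=5: → [24,31),[22,29),[20,27),[18,25); WM=23; [10,17) fires=2 [12,19) fires=3 [14,21) fires=2 [16,23) fires=2
i=10 t=13 v=7: DROP (t<23-4); WM=23
i=11 t=27 v=7: → [26,33),[24,31),[22,29); WM=26; [18,25) fires=1
i=12 t=31 v=1: → [30,37),[28,35),[26,33); WM=30; [20,27) fires=1 [22,29) fires=2
i=13 t=32 v=8: → [32,39),[30,37),[28,35),[26,33); WM=31; [24,31) fires=2
i=14 t=25 v=7: DROP (t<31-4); WM=31
i=15 t=40 v=2: → [40,47),[38,45),[36,43),[34,41); WM=39; [26,33) fires=3 [28,35) fires=2 [30,37) fires=2 [32,39) fires=1
i=16 t=24 v=8: DROP (t<39-4); WM=39
i=17 t=41 v=4: → [40,47),[38,45),[36,43); WM=40
i=18 t=37 v=6: → [36,43),[34,41),[32,39); WM=40
i=19 t=29 v=1: DROP (t<40-4); WM=40

1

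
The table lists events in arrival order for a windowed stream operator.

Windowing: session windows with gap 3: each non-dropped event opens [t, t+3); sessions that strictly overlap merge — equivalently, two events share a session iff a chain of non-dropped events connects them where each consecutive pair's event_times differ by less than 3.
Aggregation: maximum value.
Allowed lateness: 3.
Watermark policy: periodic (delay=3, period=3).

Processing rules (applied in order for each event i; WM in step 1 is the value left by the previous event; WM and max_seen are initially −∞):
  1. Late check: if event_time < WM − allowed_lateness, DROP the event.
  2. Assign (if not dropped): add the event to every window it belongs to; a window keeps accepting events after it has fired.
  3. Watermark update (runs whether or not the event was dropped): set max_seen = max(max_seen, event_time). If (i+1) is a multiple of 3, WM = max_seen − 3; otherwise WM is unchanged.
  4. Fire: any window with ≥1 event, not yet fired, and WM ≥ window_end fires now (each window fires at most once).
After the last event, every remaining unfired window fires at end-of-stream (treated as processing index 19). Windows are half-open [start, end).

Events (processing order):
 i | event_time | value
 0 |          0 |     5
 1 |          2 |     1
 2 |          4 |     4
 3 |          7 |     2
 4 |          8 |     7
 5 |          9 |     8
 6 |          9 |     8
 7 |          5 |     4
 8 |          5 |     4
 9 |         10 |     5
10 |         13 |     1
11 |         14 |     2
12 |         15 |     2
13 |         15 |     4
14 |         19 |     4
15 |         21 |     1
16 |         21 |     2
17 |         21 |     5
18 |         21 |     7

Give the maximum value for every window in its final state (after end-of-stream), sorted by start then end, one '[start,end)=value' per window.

[0,13)=8 [13,18)=4 [19,24)=7

i=0 t=0 v=5: → [0,3); WM=−∞
i=1 t=2 v=1: → [0,5); WM=−∞
i=2 t=4 v=4: → [0,7); WM=1
i=3 t=7 v=2: → [7,10); WM=1
i=4 t=8 v=7: → [7,11); WM=1
i=5 t=9 v=8: → [7,12); WM=6
i=6 t=9 v=8: → [7,12); WM=6
i=7 t=5 v=4: → [0,12); WM=6
i=8 t=5 v=4: → [0,12); WM=6
i=9 t=10 v=5: → [0,13); WM=6
i=10 t=13 v=1: → [13,16); WM=6
i=11 t=14 v=2: → [13,17); WM=11
i=12 t=15 v=2: → [13,18); WM=11
i=13 t=15 v=4: → [13,18); WM=11
i=14 t=19 v=4: → [19,22); WM=16
i=15 t=21 v=1: → [19,24); WM=16
i=16 t=21 v=2: → [19,24); WM=16
i=17 t=21 v=5: → [19,24); WM=18
i=18 t=21 v=7: → [19,24); WM=18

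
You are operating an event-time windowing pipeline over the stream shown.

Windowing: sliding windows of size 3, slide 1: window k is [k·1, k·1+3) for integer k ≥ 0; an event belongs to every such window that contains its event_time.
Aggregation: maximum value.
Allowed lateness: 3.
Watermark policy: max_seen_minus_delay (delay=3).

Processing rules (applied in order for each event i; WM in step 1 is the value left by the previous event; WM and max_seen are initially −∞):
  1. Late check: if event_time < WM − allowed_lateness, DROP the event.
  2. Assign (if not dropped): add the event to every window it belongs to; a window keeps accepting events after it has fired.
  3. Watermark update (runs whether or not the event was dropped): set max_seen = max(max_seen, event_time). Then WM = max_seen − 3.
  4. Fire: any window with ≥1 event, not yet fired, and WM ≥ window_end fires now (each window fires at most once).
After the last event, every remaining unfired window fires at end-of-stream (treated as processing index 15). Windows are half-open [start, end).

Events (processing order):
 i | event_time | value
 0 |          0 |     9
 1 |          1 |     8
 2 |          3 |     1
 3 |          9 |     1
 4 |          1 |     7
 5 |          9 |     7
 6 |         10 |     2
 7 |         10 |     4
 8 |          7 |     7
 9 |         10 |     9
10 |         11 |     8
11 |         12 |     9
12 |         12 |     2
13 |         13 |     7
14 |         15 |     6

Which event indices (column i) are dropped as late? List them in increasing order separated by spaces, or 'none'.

4

i=0 t=0 v=9: → [0,3); WM=-3
i=1 t=1 v=8: → [1,4),[0,3); WM=-2
i=2 t=3 v=1: → [3,6),[2,5),[1,4); WM=0
i=3 t=9 v=1: → [9,12),[8,11),[7,10); WM=6; [0,3) fires=9 [1,4) fires=8 [2,5) fires=1 [3,6) fires=1
i=4 t=1 v=7: DROP (t<6-3); WM=6
i=5 t=9 v=7: → [9,12),[8,11),[7,10); WM=6
i=6 t=10 v=2: → [10,13),[9,12),[8,11); WM=7
i=7 t=10 v=4: → [10,13),[9,12),[8,11); WM=7
i=8 t=7 v=7: → [7,10),[6,9),[5,8); WM=7
i=9 t=10 v=9: → [10,13),[9,12),[8,11); WM=7
i=10 t=11 v=8: → [11,14),[10,13),[9,12); WM=8; [5,8) fires=7
i=11 t=12 v=9: → [12,15),[11,14),[10,13); WM=9; [6,9) fires=7
i=12 t=12 v=2: → [12,15),[11,14),[10,13); WM=9
i=13 t=13 v=7: → [13,16),[12,15),[11,14); WM=10; [7,10) fires=7
i=14 t=15 v=6: → [15,18),[14,17),[13,16); WM=12; [8,11) fires=9 [9,12) fires=9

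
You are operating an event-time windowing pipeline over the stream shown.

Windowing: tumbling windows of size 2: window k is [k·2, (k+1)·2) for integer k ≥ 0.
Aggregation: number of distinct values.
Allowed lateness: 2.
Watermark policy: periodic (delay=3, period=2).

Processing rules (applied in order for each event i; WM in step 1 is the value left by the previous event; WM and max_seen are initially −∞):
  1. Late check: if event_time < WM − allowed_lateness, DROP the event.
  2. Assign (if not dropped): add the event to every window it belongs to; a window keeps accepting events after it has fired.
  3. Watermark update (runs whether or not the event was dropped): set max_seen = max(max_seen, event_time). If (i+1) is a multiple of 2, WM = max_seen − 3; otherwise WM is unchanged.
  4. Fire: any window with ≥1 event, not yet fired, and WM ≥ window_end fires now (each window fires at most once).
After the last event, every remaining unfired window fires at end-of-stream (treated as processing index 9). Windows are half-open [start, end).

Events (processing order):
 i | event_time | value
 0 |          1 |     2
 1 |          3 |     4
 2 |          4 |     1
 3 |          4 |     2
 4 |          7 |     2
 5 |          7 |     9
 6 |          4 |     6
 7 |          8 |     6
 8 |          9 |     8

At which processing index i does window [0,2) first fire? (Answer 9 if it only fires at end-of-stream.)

i=0 t=1 v=2: → [0,2); WM=−∞
i=1 t=3 v=4: → [2,4); WM=0
i=2 t=4 v=1: → [4,6); WM=0
i=3 t=4 v=2: → [4,6); WM=1
i=4 t=7 v=2: → [6,8); WM=1
i=5 t=7 v=9: → [6,8); WM=4; [0,2) fires=1 [2,4) fires=1
i=6 t=4 v=6: → [4,6); WM=4
i=7 t=8 v=6: → [8,10); WM=5
i=8 t=9 v=8: → [8,10); WM=5

5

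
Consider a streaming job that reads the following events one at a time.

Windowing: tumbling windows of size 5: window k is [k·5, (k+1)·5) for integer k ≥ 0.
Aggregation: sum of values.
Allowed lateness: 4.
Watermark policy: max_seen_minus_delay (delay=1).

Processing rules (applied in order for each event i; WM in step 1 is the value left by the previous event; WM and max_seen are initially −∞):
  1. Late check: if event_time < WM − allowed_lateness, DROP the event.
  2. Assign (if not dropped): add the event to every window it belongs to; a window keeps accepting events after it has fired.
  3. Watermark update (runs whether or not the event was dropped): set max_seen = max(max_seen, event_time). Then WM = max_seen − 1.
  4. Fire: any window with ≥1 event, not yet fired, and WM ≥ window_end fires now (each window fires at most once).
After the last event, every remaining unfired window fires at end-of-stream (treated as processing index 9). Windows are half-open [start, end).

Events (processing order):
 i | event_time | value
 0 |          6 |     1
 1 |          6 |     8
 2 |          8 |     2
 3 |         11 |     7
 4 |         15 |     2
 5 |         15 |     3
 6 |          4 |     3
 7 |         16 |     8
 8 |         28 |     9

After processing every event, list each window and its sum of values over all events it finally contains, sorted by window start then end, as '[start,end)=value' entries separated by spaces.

i=0 t=6 v=1: → [5,10); WM=5
i=1 t=6 v=8: → [5,10); WM=5
i=2 t=8 v=2: → [5,10); WM=7
i=3 t=11 v=7: → [10,15); WM=10; [5,10) fires=11
i=4 t=15 v=2: → [15,20); WM=14
i=5 t=15 v=3: → [15,20); WM=14
i=6 t=4 v=3: DROP (t<14-4); WM=14
i=7 t=16 v=8: → [15,20); WM=15; [10,15) fires=7
i=8 t=28 v=9: → [25,30); WM=27; [15,20) fires=13

[5,10)=11 [10,15)=7 [15,20)=13 [25,30)=9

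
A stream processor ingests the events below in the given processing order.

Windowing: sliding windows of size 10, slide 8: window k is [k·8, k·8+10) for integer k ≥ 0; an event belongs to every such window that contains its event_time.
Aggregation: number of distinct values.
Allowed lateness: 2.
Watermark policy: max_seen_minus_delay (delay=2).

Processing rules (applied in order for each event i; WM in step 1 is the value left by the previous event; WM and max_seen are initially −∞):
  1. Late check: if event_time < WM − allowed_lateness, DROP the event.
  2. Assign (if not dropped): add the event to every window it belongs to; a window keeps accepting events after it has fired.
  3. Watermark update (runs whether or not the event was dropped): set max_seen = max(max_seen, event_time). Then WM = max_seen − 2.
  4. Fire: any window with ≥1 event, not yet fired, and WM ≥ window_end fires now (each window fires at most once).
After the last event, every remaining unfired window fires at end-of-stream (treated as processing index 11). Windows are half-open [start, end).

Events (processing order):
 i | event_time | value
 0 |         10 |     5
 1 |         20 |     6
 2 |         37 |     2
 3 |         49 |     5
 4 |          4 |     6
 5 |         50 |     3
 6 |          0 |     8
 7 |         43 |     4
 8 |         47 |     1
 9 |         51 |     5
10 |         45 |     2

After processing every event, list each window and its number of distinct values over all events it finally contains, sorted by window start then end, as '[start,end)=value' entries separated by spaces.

i=0 t=10 v=5: → [8,18); WM=8
i=1 t=20 v=6: → [16,26); WM=18; [8,18) fires=1
i=2 t=37 v=2: → [32,42); WM=35; [16,26) fires=1
i=3 t=49 v=5: → [48,58),[40,50); WM=47; [32,42) fires=1
i=4 t=4 v=6: DROP (t<47-2); WM=47
i=5 t=50 v=3: → [48,58); WM=48
i=6 t=0 v=8: DROP (t<48-2); WM=48
i=7 t=43 v=4: DROP (t<48-2); WM=48
i=8 t=47 v=1: → [40,50); WM=48
i=9 t=51 v=5: → [48,58); WM=49
i=10 t=45 v=2: DROP (t<49-2); WM=49

[8,18)=1 [16,26)=1 [32,42)=1 [40,50)=2 [48,58)=2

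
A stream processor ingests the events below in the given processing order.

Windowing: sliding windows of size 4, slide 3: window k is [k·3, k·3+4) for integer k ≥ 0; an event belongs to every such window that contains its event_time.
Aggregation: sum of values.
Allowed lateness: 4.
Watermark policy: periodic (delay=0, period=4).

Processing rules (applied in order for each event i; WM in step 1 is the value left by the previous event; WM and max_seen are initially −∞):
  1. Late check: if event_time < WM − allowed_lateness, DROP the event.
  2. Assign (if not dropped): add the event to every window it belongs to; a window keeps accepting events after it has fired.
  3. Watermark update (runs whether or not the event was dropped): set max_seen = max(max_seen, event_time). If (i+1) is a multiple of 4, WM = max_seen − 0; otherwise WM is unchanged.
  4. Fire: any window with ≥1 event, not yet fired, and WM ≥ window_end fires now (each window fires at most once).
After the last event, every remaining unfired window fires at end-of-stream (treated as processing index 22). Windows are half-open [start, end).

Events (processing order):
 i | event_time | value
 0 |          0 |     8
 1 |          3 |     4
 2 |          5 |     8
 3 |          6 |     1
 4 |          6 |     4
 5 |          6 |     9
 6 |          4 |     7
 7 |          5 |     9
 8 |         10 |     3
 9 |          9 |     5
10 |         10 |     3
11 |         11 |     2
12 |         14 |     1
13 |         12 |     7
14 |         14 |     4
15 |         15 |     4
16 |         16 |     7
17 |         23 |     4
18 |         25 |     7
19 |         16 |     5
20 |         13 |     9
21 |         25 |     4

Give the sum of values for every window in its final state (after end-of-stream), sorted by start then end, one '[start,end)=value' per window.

[0,4)=12 [3,7)=42 [6,10)=19 [9,13)=20 [12,16)=16 [15,19)=16 [21,25)=4 [24,28)=11

i=0 t=0 v=8: → [0,4); WM=−∞
i=1 t=3 v=4: → [3,7),[0,4); WM=−∞
i=2 t=5 v=8: → [3,7); WM=−∞
i=3 t=6 v=1: → [6,10),[3,7); WM=6; [0,4) fires=12
i=4 t=6 v=4: → [6,10),[3,7); WM=6
i=5 t=6 v=9: → [6,10),[3,7); WM=6
i=6 t=4 v=7: → [3,7); WM=6
i=7 t=5 v=9: → [3,7); WM=6
i=8 t=10 v=3: → [9,13); WM=6
i=9 t=9 v=5: → [9,13),[6,10); WM=6
i=10 t=10 v=3: → [9,13); WM=6
i=11 t=11 v=2: → [9,13); WM=11; [3,7) fires=42 [6,10) fires=19
i=12 t=14 v=1: → [12,16); WM=11
i=13 t=12 v=7: → [12,16),[9,13); WM=11
i=14 t=14 v=4: → [12,16); WM=11
i=15 t=15 v=4: → [15,19),[12,16); WM=15; [9,13) fires=20
i=16 t=16 v=7: → [15,19); WM=15
i=17 t=23 v=4: → [21,25); WM=15
i=18 t=25 v=7: → [24,28); WM=15
i=19 t=16 v=5: → [15,19); WM=25; [12,16) fires=16 [15,19) fires=16 [21,25) fires=4
i=20 t=13 v=9: DROP (t<25-4); WM=25
i=21 t=25 v=4: → [24,28); WM=25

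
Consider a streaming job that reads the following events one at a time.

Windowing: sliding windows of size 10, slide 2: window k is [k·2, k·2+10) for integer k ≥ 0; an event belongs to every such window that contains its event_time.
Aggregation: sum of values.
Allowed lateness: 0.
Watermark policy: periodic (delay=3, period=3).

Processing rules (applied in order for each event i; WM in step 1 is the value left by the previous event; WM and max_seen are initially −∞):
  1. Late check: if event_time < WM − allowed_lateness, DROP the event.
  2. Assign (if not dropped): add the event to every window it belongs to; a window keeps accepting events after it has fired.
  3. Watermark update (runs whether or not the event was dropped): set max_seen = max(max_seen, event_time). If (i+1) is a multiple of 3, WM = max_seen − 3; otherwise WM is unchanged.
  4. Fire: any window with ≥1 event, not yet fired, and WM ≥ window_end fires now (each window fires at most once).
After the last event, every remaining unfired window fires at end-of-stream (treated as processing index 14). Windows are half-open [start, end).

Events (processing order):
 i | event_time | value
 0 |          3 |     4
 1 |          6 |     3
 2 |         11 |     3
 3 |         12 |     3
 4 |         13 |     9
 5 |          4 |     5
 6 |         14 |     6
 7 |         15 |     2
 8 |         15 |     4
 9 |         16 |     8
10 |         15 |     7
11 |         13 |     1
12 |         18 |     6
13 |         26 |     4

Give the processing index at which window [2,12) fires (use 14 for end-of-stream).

8

i=0 t=3 v=4: → [2,12),[0,10); WM=−∞
i=1 t=6 v=3: → [6,16),[4,14),[2,12),[0,10); WM=−∞
i=2 t=11 v=3: → [10,20),[8,18),[6,16),[4,14),[2,12); WM=8
i=3 t=12 v=3: → [12,22),[10,20),[8,18),[6,16),[4,14); WM=8
i=4 t=13 v=9: → [12,22),[10,20),[8,18),[6,16),[4,14); WM=8
i=5 t=4 v=5: DROP (t<8-0); WM=10; [0,10) fires=7
i=6 t=14 v=6: → [14,24),[12,22),[10,20),[8,18),[6,16); WM=10
i=7 t=15 v=2: → [14,24),[12,22),[10,20),[8,18),[6,16); WM=10
i=8 t=15 v=4: → [14,24),[12,22),[10,20),[8,18),[6,16); WM=12; [2,12) fires=10
i=9 t=16 v=8: → [16,26),[14,24),[12,22),[10,20),[8,18); WM=12
i=10 t=15 v=7: → [14,24),[12,22),[10,20),[8,18),[6,16); WM=12
i=11 t=13 v=1: → [12,22),[10,20),[8,18),[6,16),[4,14); WM=13
i=12 t=18 v=6: → [18,28),[16,26),[14,24),[12,22),[10,20); WM=13
i=13 t=26 v=4: → [26,36),[24,34),[22,32),[20,30),[18,28); WM=13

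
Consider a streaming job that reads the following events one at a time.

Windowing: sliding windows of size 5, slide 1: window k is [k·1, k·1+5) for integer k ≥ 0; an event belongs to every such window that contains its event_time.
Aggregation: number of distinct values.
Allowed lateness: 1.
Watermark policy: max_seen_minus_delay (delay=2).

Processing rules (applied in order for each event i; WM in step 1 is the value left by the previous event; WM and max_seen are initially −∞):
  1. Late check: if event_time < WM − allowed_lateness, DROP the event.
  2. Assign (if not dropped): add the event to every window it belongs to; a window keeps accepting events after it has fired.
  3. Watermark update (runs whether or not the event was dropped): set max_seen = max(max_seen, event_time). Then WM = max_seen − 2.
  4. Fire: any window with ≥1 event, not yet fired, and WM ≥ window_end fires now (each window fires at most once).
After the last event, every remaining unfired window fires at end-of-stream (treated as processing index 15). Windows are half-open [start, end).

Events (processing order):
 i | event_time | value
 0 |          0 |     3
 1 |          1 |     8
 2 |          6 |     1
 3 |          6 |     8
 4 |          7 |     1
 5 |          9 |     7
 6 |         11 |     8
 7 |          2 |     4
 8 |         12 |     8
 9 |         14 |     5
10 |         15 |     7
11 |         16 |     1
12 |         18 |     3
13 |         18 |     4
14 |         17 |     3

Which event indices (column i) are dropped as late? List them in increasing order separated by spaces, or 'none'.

i=0 t=0 v=3: → [0,5); WM=-2
i=1 t=1 v=8: → [1,6),[0,5); WM=-1
i=2 t=6 v=1: → [6,11),[5,10),[4,9),[3,8),[2,7); WM=4
i=3 t=6 v=8: → [6,11),[5,10),[4,9),[3,8),[2,7); WM=4
i=4 t=7 v=1: → [7,12),[6,11),[5,10),[4,9),[3,8); WM=5; [0,5) fires=2
i=5 t=9 v=7: → [9,14),[8,13),[7,12),[6,11),[5,10); WM=7; [1,6) fires=1 [2,7) fires=2
i=6 t=11 v=8: → [11,16),[10,15),[9,14),[8,13),[7,12); WM=9; [3,8) fires=2 [4,9) fires=2
i=7 t=2 v=4: DROP (t<9-1); WM=9
i=8 t=12 v=8: → [12,17),[11,16),[10,15),[9,14),[8,13); WM=10; [5,10) fires=3
i=9 t=14 v=5: → [14,19),[13,18),[12,17),[11,16),[10,15); WM=12; [6,11) fires=3 [7,12) fires=3
i=10 t=15 v=7: → [15,20),[14,19),[13,18),[12,17),[11,16); WM=13; [8,13) fires=2
i=11 t=16 v=1: → [16,21),[15,20),[14,19),[13,18),[12,17); WM=14; [9,14) fires=2
i=12 t=18 v=3: → [18,23),[17,22),[16,21),[15,20),[14,19); WM=16; [10,15) fires=2 [11,16) fires=3
i=13 t=18 v=4: → [18,23),[17,22),[16,21),[15,20),[14,19); WM=16
i=14 t=17 v=3: → [17,22),[16,21),[15,20),[14,19),[13,18); WM=16

7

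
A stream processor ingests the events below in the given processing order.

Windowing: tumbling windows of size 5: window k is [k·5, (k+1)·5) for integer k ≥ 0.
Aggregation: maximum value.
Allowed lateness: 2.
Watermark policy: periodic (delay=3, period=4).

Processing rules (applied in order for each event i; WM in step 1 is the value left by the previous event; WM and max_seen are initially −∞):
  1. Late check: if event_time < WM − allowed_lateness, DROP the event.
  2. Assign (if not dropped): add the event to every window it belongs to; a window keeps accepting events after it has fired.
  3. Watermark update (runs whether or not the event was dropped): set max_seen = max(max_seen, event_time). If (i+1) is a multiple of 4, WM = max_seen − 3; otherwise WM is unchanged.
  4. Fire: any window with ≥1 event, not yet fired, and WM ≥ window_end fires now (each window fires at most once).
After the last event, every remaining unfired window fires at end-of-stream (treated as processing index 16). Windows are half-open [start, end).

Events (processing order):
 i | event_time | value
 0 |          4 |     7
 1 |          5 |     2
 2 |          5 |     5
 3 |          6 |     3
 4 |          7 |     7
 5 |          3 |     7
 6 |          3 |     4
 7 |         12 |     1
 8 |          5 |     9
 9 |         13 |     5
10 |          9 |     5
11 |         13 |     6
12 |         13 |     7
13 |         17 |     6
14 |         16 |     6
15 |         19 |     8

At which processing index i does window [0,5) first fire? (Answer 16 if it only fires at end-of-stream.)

i=0 t=4 v=7: → [0,5); WM=−∞
i=1 t=5 v=2: → [5,10); WM=−∞
i=2 t=5 v=5: → [5,10); WM=−∞
i=3 t=6 v=3: → [5,10); WM=3
i=4 t=7 v=7: → [5,10); WM=3
i=5 t=3 v=7: → [0,5); WM=3
i=6 t=3 v=4: → [0,5); WM=3
i=7 t=12 v=1: → [10,15); WM=9; [0,5) fires=7
i=8 t=5 v=9: DROP (t<9-2); WM=9
i=9 t=13 v=5: → [10,15); WM=9
i=10 t=9 v=5: → [5,10); WM=9
i=11 t=13 v=6: → [10,15); WM=10; [5,10) fires=7
i=12 t=13 v=7: → [10,15); WM=10
i=13 t=17 v=6: → [15,20); WM=10
i=14 t=16 v=6: → [15,20); WM=10
i=15 t=19 v=8: → [15,20); WM=16; [10,15) fires=7

7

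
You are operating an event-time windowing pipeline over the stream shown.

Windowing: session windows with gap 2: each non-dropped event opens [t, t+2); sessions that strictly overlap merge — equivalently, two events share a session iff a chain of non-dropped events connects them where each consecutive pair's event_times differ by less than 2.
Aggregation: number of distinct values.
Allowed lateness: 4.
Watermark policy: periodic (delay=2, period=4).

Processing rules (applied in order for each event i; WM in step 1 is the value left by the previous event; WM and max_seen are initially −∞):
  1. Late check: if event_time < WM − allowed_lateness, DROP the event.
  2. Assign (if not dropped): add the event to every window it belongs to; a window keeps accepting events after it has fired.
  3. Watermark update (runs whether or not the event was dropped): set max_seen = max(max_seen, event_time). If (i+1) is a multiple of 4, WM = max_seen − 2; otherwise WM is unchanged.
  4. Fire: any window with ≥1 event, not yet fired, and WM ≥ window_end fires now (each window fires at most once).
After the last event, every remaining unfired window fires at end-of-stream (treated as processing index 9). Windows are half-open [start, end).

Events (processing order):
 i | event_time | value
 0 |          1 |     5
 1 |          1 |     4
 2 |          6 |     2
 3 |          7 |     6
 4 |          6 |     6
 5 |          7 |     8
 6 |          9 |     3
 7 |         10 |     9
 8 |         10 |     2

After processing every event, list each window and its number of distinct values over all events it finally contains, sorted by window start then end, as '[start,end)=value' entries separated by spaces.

[1,3)=2 [6,9)=3 [9,12)=3

i=0 t=1 v=5: → [1,3); WM=−∞
i=1 t=1 v=4: → [1,3); WM=−∞
i=2 t=6 v=2: → [6,8); WM=−∞
i=3 t=7 v=6: → [6,9); WM=5
i=4 t=6 v=6: → [6,9); WM=5
i=5 t=7 v=8: → [6,9); WM=5
i=6 t=9 v=3: → [9,11); WM=5
i=7 t=10 v=9: → [9,12); WM=8
i=8 t=10 v=2: → [9,12); WM=8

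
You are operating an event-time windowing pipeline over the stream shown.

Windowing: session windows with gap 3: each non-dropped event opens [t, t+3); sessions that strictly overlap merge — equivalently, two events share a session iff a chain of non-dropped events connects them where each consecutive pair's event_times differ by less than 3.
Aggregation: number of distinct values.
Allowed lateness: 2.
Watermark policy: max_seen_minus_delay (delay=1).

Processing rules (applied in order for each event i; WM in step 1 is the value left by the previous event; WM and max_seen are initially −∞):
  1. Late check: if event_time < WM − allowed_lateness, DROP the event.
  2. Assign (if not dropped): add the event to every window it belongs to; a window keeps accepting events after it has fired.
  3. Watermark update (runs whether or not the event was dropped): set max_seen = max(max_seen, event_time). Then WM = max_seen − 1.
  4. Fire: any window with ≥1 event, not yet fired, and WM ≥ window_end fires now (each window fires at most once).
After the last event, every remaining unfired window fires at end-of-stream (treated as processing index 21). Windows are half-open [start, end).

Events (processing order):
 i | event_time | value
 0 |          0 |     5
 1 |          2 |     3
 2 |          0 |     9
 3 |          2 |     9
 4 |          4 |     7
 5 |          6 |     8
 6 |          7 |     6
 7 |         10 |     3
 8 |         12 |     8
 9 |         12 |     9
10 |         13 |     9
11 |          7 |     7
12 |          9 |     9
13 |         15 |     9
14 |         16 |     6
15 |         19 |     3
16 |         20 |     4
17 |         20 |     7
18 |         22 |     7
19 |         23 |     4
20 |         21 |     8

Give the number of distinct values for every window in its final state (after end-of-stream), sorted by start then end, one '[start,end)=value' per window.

[0,10)=6 [10,19)=4 [19,26)=4

i=0 t=0 v=5: → [0,3); WM=-1
i=1 t=2 v=3: → [0,5); WM=1
i=2 t=0 v=9: → [0,5); WM=1
i=3 t=2 v=9: → [0,5); WM=1
i=4 t=4 v=7: → [0,7); WM=3
i=5 t=6 v=8: → [0,9); WM=5
i=6 t=7 v=6: → [0,10); WM=6
i=7 t=10 v=3: → [10,13); WM=9
i=8 t=12 v=8: → [10,15); WM=11
i=9 t=12 v=9: → [10,15); WM=11
i=10 t=13 v=9: → [10,16); WM=12
i=11 t=7 v=7: DROP (t<12-2); WM=12
i=12 t=9 v=9: DROP (t<12-2); WM=12
i=13 t=15 v=9: → [10,18); WM=14
i=14 t=16 v=6: → [10,19); WM=15
i=15 t=19 v=3: → [19,22); WM=18
i=16 t=20 v=4: → [19,23); WM=19
i=17 t=20 v=7: → [19,23); WM=19
i=18 t=22 v=7: → [19,25); WM=21
i=19 t=23 v=4: → [19,26); WM=22
i=20 t=21 v=8: → [19,26); WM=22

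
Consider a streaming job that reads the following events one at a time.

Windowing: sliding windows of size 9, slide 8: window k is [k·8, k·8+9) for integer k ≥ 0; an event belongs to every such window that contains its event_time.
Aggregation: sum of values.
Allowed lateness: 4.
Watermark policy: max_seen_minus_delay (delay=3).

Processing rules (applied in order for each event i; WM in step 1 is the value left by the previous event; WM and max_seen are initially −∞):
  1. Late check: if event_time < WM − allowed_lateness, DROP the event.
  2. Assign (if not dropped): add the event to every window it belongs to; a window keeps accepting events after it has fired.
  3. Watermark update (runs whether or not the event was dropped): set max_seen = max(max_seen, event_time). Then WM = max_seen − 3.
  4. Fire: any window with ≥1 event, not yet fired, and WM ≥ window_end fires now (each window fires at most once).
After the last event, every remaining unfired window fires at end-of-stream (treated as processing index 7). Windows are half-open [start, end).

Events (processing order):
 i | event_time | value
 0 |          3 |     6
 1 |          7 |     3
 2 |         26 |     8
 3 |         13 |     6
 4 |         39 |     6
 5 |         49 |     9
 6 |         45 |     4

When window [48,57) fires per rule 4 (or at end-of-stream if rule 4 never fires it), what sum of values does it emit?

i=0 t=3 v=6: → [0,9); WM=0
i=1 t=7 v=3: → [0,9); WM=4
i=2 t=26 v=8: → [24,33); WM=23; [0,9) fires=9
i=3 t=13 v=6: DROP (t<23-4); WM=23
i=4 t=39 v=6: → [32,41); WM=36; [24,33) fires=8
i=5 t=49 v=9: → [48,57); WM=46; [32,41) fires=6
i=6 t=45 v=4: → [40,49); WM=46

9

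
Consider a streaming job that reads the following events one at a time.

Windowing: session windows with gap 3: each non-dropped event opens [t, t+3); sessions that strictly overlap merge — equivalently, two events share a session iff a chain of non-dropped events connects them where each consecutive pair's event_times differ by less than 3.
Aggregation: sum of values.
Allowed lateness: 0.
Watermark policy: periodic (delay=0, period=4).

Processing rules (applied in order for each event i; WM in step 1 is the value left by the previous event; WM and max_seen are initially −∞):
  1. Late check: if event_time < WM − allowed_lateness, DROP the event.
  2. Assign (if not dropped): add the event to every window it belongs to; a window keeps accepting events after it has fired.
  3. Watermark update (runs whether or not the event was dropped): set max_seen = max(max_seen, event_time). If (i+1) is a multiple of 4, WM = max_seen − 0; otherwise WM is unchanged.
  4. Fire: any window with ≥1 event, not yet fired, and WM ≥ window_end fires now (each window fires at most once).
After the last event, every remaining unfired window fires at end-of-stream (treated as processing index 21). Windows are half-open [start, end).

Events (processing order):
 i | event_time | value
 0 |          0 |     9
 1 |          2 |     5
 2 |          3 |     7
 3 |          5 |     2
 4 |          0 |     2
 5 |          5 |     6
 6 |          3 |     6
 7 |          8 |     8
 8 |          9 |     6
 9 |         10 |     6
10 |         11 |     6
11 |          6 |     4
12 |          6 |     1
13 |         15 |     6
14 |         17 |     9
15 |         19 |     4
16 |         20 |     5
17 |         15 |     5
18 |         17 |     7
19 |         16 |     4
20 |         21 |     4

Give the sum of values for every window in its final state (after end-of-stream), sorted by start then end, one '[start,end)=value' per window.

[0,8)=29 [8,14)=26 [15,24)=28

i=0 t=0 v=9: → [0,3); WM=−∞
i=1 t=2 v=5: → [0,5); WM=−∞
i=2 t=3 v=7: → [0,6); WM=−∞
i=3 t=5 v=2: → [0,8); WM=5
i=4 t=0 v=2: DROP (t<5-0); WM=5
i=5 t=5 v=6: → [0,8); WM=5
i=6 t=3 v=6: DROP (t<5-0); WM=5
i=7 t=8 v=8: → [8,11); WM=8
i=8 t=9 v=6: → [8,12); WM=8
i=9 t=10 v=6: → [8,13); WM=8
i=10 t=11 v=6: → [8,14); WM=8
i=11 t=6 v=4: DROP (t<8-0); WM=11
i=12 t=6 v=1: DROP (t<11-0); WM=11
i=13 t=15 v=6: → [15,18); WM=11
i=14 t=17 v=9: → [15,20); WM=11
i=15 t=19 v=4: → [15,22); WM=19
i=16 t=20 v=5: → [15,23); WM=19
i=17 t=15 v=5: DROP (t<19-0); WM=19
i=18 t=17 v=7: DROP (t<19-0); WM=19
i=19 t=16 v=4: DROP (t<19-0); WM=20
i=20 t=21 v=4: → [15,24); WM=20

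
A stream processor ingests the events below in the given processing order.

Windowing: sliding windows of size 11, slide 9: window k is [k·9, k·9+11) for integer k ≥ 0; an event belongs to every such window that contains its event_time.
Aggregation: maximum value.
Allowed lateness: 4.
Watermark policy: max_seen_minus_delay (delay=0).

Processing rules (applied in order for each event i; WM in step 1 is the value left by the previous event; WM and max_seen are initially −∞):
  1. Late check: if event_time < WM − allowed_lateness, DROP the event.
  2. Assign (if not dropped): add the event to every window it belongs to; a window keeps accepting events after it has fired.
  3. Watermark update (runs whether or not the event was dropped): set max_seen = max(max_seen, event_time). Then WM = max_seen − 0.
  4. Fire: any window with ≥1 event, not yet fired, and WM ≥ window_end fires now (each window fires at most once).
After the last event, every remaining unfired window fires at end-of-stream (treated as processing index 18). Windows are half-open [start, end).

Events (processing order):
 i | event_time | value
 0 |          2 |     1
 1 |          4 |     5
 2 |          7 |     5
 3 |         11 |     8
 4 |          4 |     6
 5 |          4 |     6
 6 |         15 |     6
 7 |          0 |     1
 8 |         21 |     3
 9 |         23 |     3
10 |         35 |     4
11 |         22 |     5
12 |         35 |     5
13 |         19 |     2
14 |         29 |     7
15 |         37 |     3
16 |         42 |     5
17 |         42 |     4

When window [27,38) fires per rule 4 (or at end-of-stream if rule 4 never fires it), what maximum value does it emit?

5

i=0 t=2 v=1: → [0,11); WM=2
i=1 t=4 v=5: → [0,11); WM=4
i=2 t=7 v=5: → [0,11); WM=7
i=3 t=11 v=8: → [9,20); WM=11; [0,11) fires=5
i=4 t=4 v=6: DROP (t<11-4); WM=11
i=5 t=4 v=6: DROP (t<11-4); WM=11
i=6 t=15 v=6: → [9,20); WM=15
i=7 t=0 v=1: DROP (t<15-4); WM=15
i=8 t=21 v=3: → [18,29); WM=21; [9,20) fires=8
i=9 t=23 v=3: → [18,29); WM=23
i=10 t=35 v=4: → [27,38); WM=35; [18,29) fires=3
i=11 t=22 v=5: DROP (t<35-4); WM=35
i=12 t=35 v=5: → [27,38); WM=35
i=13 t=19 v=2: DROP (t<35-4); WM=35
i=14 t=29 v=7: DROP (t<35-4); WM=35
i=15 t=37 v=3: → [36,47),[27,38); WM=37
i=16 t=42 v=5: → [36,47); WM=42; [27,38) fires=5
i=17 t=42 v=4: → [36,47); WM=42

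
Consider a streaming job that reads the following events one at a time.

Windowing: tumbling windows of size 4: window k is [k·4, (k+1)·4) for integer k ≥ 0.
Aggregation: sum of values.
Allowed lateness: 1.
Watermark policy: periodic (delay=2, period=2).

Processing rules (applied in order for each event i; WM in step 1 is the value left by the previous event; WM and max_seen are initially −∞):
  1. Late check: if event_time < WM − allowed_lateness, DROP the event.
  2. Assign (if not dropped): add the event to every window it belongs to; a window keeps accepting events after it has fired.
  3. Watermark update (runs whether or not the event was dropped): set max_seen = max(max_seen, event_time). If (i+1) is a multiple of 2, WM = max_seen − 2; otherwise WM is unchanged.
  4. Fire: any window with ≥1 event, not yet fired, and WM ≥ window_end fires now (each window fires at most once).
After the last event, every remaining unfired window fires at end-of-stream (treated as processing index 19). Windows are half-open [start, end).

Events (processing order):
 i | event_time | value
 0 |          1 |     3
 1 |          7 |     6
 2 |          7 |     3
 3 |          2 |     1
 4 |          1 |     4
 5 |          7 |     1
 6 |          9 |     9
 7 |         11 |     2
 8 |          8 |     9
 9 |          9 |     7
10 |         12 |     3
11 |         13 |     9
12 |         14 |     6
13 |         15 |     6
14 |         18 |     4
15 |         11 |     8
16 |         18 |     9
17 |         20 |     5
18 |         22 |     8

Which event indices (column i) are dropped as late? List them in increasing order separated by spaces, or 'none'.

3 4 15

i=0 t=1 v=3: → [0,4); WM=−∞
i=1 t=7 v=6: → [4,8); WM=5; [0,4) fires=3
i=2 t=7 v=3: → [4,8); WM=5
i=3 t=2 v=1: DROP (t<5-1); WM=5
i=4 t=1 v=4: DROP (t<5-1); WM=5
i=5 t=7 v=1: → [4,8); WM=5
i=6 t=9 v=9: → [8,12); WM=5
i=7 t=11 v=2: → [8,12); WM=9; [4,8) fires=10
i=8 t=8 v=9: → [8,12); WM=9
i=9 t=9 v=7: → [8,12); WM=9
i=10 t=12 v=3: → [12,16); WM=9
i=11 t=13 v=9: → [12,16); WM=11
i=12 t=14 v=6: → [12,16); WM=11
i=13 t=15 v=6: → [12,16); WM=13; [8,12) fires=27
i=14 t=18 v=4: → [16,20); WM=13
i=15 t=11 v=8: DROP (t<13-1); WM=16; [12,16) fires=24
i=16 t=18 v=9: → [16,20); WM=16
i=17 t=20 v=5: → [20,24); WM=18
i=18 t=22 v=8: → [20,24); WM=18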